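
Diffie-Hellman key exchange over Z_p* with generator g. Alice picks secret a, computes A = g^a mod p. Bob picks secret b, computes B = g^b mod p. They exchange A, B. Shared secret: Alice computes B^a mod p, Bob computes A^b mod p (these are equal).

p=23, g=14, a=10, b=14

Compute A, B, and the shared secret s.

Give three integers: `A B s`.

A = 14^10 mod 23  (bits of 10 = 1010)
  bit 0 = 1: r = r^2 * 14 mod 23 = 1^2 * 14 = 1*14 = 14
  bit 1 = 0: r = r^2 mod 23 = 14^2 = 12
  bit 2 = 1: r = r^2 * 14 mod 23 = 12^2 * 14 = 6*14 = 15
  bit 3 = 0: r = r^2 mod 23 = 15^2 = 18
  -> A = 18
B = 14^14 mod 23  (bits of 14 = 1110)
  bit 0 = 1: r = r^2 * 14 mod 23 = 1^2 * 14 = 1*14 = 14
  bit 1 = 1: r = r^2 * 14 mod 23 = 14^2 * 14 = 12*14 = 7
  bit 2 = 1: r = r^2 * 14 mod 23 = 7^2 * 14 = 3*14 = 19
  bit 3 = 0: r = r^2 mod 23 = 19^2 = 16
  -> B = 16
s = B^a = 16^10 mod 23  (bits of 10 = 1010)
  bit 0 = 1: r = r^2 * 16 mod 23 = 1^2 * 16 = 1*16 = 16
  bit 1 = 0: r = r^2 mod 23 = 16^2 = 3
  bit 2 = 1: r = r^2 * 16 mod 23 = 3^2 * 16 = 9*16 = 6
  bit 3 = 0: r = r^2 mod 23 = 6^2 = 13
  -> s = B^a = 13

Answer: 18 16 13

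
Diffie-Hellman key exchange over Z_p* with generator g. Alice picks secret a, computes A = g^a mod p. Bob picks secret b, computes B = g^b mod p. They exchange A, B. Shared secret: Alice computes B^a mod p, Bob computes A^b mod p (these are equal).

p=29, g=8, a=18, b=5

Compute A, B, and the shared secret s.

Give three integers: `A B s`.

A = 8^18 mod 29  (bits of 18 = 10010)
  bit 0 = 1: r = r^2 * 8 mod 29 = 1^2 * 8 = 1*8 = 8
  bit 1 = 0: r = r^2 mod 29 = 8^2 = 6
  bit 2 = 0: r = r^2 mod 29 = 6^2 = 7
  bit 3 = 1: r = r^2 * 8 mod 29 = 7^2 * 8 = 20*8 = 15
  bit 4 = 0: r = r^2 mod 29 = 15^2 = 22
  -> A = 22
B = 8^5 mod 29  (bits of 5 = 101)
  bit 0 = 1: r = r^2 * 8 mod 29 = 1^2 * 8 = 1*8 = 8
  bit 1 = 0: r = r^2 mod 29 = 8^2 = 6
  bit 2 = 1: r = r^2 * 8 mod 29 = 6^2 * 8 = 7*8 = 27
  -> B = 27
s = B^a = 27^18 mod 29  (bits of 18 = 10010)
  bit 0 = 1: r = r^2 * 27 mod 29 = 1^2 * 27 = 1*27 = 27
  bit 1 = 0: r = r^2 mod 29 = 27^2 = 4
  bit 2 = 0: r = r^2 mod 29 = 4^2 = 16
  bit 3 = 1: r = r^2 * 27 mod 29 = 16^2 * 27 = 24*27 = 10
  bit 4 = 0: r = r^2 mod 29 = 10^2 = 13
  -> s = B^a = 13

Answer: 22 27 13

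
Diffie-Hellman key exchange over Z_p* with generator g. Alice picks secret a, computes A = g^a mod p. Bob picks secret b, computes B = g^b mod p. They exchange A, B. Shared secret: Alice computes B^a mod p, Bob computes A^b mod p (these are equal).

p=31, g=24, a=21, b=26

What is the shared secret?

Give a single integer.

Answer: 4

Derivation:
A = 24^21 mod 31  (bits of 21 = 10101)
  bit 0 = 1: r = r^2 * 24 mod 31 = 1^2 * 24 = 1*24 = 24
  bit 1 = 0: r = r^2 mod 31 = 24^2 = 18
  bit 2 = 1: r = r^2 * 24 mod 31 = 18^2 * 24 = 14*24 = 26
  bit 3 = 0: r = r^2 mod 31 = 26^2 = 25
  bit 4 = 1: r = r^2 * 24 mod 31 = 25^2 * 24 = 5*24 = 27
  -> A = 27
B = 24^26 mod 31  (bits of 26 = 11010)
  bit 0 = 1: r = r^2 * 24 mod 31 = 1^2 * 24 = 1*24 = 24
  bit 1 = 1: r = r^2 * 24 mod 31 = 24^2 * 24 = 18*24 = 29
  bit 2 = 0: r = r^2 mod 31 = 29^2 = 4
  bit 3 = 1: r = r^2 * 24 mod 31 = 4^2 * 24 = 16*24 = 12
  bit 4 = 0: r = r^2 mod 31 = 12^2 = 20
  -> B = 20
s = B^a = 20^21 mod 31  (bits of 21 = 10101)
  bit 0 = 1: r = r^2 * 20 mod 31 = 1^2 * 20 = 1*20 = 20
  bit 1 = 0: r = r^2 mod 31 = 20^2 = 28
  bit 2 = 1: r = r^2 * 20 mod 31 = 28^2 * 20 = 9*20 = 25
  bit 3 = 0: r = r^2 mod 31 = 25^2 = 5
  bit 4 = 1: r = r^2 * 20 mod 31 = 5^2 * 20 = 25*20 = 4
  -> s = B^a = 4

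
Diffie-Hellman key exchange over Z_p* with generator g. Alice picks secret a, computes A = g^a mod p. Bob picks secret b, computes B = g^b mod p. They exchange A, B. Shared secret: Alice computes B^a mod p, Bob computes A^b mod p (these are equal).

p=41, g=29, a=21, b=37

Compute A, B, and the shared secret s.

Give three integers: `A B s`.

A = 29^21 mod 41  (bits of 21 = 10101)
  bit 0 = 1: r = r^2 * 29 mod 41 = 1^2 * 29 = 1*29 = 29
  bit 1 = 0: r = r^2 mod 41 = 29^2 = 21
  bit 2 = 1: r = r^2 * 29 mod 41 = 21^2 * 29 = 31*29 = 38
  bit 3 = 0: r = r^2 mod 41 = 38^2 = 9
  bit 4 = 1: r = r^2 * 29 mod 41 = 9^2 * 29 = 40*29 = 12
  -> A = 12
B = 29^37 mod 41  (bits of 37 = 100101)
  bit 0 = 1: r = r^2 * 29 mod 41 = 1^2 * 29 = 1*29 = 29
  bit 1 = 0: r = r^2 mod 41 = 29^2 = 21
  bit 2 = 0: r = r^2 mod 41 = 21^2 = 31
  bit 3 = 1: r = r^2 * 29 mod 41 = 31^2 * 29 = 18*29 = 30
  bit 4 = 0: r = r^2 mod 41 = 30^2 = 39
  bit 5 = 1: r = r^2 * 29 mod 41 = 39^2 * 29 = 4*29 = 34
  -> B = 34
s = B^a = 34^21 mod 41  (bits of 21 = 10101)
  bit 0 = 1: r = r^2 * 34 mod 41 = 1^2 * 34 = 1*34 = 34
  bit 1 = 0: r = r^2 mod 41 = 34^2 = 8
  bit 2 = 1: r = r^2 * 34 mod 41 = 8^2 * 34 = 23*34 = 3
  bit 3 = 0: r = r^2 mod 41 = 3^2 = 9
  bit 4 = 1: r = r^2 * 34 mod 41 = 9^2 * 34 = 40*34 = 7
  -> s = B^a = 7

Answer: 12 34 7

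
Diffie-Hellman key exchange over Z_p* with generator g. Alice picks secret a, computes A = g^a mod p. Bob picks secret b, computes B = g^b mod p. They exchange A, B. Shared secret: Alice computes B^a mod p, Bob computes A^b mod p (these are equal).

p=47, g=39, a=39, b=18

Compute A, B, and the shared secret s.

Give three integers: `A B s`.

A = 39^39 mod 47  (bits of 39 = 100111)
  bit 0 = 1: r = r^2 * 39 mod 47 = 1^2 * 39 = 1*39 = 39
  bit 1 = 0: r = r^2 mod 47 = 39^2 = 17
  bit 2 = 0: r = r^2 mod 47 = 17^2 = 7
  bit 3 = 1: r = r^2 * 39 mod 47 = 7^2 * 39 = 2*39 = 31
  bit 4 = 1: r = r^2 * 39 mod 47 = 31^2 * 39 = 21*39 = 20
  bit 5 = 1: r = r^2 * 39 mod 47 = 20^2 * 39 = 24*39 = 43
  -> A = 43
B = 39^18 mod 47  (bits of 18 = 10010)
  bit 0 = 1: r = r^2 * 39 mod 47 = 1^2 * 39 = 1*39 = 39
  bit 1 = 0: r = r^2 mod 47 = 39^2 = 17
  bit 2 = 0: r = r^2 mod 47 = 17^2 = 7
  bit 3 = 1: r = r^2 * 39 mod 47 = 7^2 * 39 = 2*39 = 31
  bit 4 = 0: r = r^2 mod 47 = 31^2 = 21
  -> B = 21
s = B^a = 21^39 mod 47  (bits of 39 = 100111)
  bit 0 = 1: r = r^2 * 21 mod 47 = 1^2 * 21 = 1*21 = 21
  bit 1 = 0: r = r^2 mod 47 = 21^2 = 18
  bit 2 = 0: r = r^2 mod 47 = 18^2 = 42
  bit 3 = 1: r = r^2 * 21 mod 47 = 42^2 * 21 = 25*21 = 8
  bit 4 = 1: r = r^2 * 21 mod 47 = 8^2 * 21 = 17*21 = 28
  bit 5 = 1: r = r^2 * 21 mod 47 = 28^2 * 21 = 32*21 = 14
  -> s = B^a = 14

Answer: 43 21 14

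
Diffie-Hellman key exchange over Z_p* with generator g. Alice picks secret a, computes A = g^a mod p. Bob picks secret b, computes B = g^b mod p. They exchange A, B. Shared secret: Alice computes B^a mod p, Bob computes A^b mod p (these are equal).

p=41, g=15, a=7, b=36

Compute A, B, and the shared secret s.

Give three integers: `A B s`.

Answer: 34 4 25

Derivation:
A = 15^7 mod 41  (bits of 7 = 111)
  bit 0 = 1: r = r^2 * 15 mod 41 = 1^2 * 15 = 1*15 = 15
  bit 1 = 1: r = r^2 * 15 mod 41 = 15^2 * 15 = 20*15 = 13
  bit 2 = 1: r = r^2 * 15 mod 41 = 13^2 * 15 = 5*15 = 34
  -> A = 34
B = 15^36 mod 41  (bits of 36 = 100100)
  bit 0 = 1: r = r^2 * 15 mod 41 = 1^2 * 15 = 1*15 = 15
  bit 1 = 0: r = r^2 mod 41 = 15^2 = 20
  bit 2 = 0: r = r^2 mod 41 = 20^2 = 31
  bit 3 = 1: r = r^2 * 15 mod 41 = 31^2 * 15 = 18*15 = 24
  bit 4 = 0: r = r^2 mod 41 = 24^2 = 2
  bit 5 = 0: r = r^2 mod 41 = 2^2 = 4
  -> B = 4
s = B^a = 4^7 mod 41  (bits of 7 = 111)
  bit 0 = 1: r = r^2 * 4 mod 41 = 1^2 * 4 = 1*4 = 4
  bit 1 = 1: r = r^2 * 4 mod 41 = 4^2 * 4 = 16*4 = 23
  bit 2 = 1: r = r^2 * 4 mod 41 = 23^2 * 4 = 37*4 = 25
  -> s = B^a = 25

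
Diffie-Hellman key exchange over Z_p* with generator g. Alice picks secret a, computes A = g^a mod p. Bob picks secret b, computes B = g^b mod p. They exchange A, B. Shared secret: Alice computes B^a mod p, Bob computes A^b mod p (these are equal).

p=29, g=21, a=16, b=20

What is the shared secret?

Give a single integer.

A = 21^16 mod 29  (bits of 16 = 10000)
  bit 0 = 1: r = r^2 * 21 mod 29 = 1^2 * 21 = 1*21 = 21
  bit 1 = 0: r = r^2 mod 29 = 21^2 = 6
  bit 2 = 0: r = r^2 mod 29 = 6^2 = 7
  bit 3 = 0: r = r^2 mod 29 = 7^2 = 20
  bit 4 = 0: r = r^2 mod 29 = 20^2 = 23
  -> A = 23
B = 21^20 mod 29  (bits of 20 = 10100)
  bit 0 = 1: r = r^2 * 21 mod 29 = 1^2 * 21 = 1*21 = 21
  bit 1 = 0: r = r^2 mod 29 = 21^2 = 6
  bit 2 = 1: r = r^2 * 21 mod 29 = 6^2 * 21 = 7*21 = 2
  bit 3 = 0: r = r^2 mod 29 = 2^2 = 4
  bit 4 = 0: r = r^2 mod 29 = 4^2 = 16
  -> B = 16
s = B^a = 16^16 mod 29  (bits of 16 = 10000)
  bit 0 = 1: r = r^2 * 16 mod 29 = 1^2 * 16 = 1*16 = 16
  bit 1 = 0: r = r^2 mod 29 = 16^2 = 24
  bit 2 = 0: r = r^2 mod 29 = 24^2 = 25
  bit 3 = 0: r = r^2 mod 29 = 25^2 = 16
  bit 4 = 0: r = r^2 mod 29 = 16^2 = 24
  -> s = B^a = 24

Answer: 24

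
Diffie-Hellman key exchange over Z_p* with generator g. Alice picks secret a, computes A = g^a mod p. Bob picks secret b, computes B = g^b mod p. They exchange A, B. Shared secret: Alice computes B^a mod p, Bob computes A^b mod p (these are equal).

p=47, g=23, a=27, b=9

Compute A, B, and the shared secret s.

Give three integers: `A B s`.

Answer: 44 19 10

Derivation:
A = 23^27 mod 47  (bits of 27 = 11011)
  bit 0 = 1: r = r^2 * 23 mod 47 = 1^2 * 23 = 1*23 = 23
  bit 1 = 1: r = r^2 * 23 mod 47 = 23^2 * 23 = 12*23 = 41
  bit 2 = 0: r = r^2 mod 47 = 41^2 = 36
  bit 3 = 1: r = r^2 * 23 mod 47 = 36^2 * 23 = 27*23 = 10
  bit 4 = 1: r = r^2 * 23 mod 47 = 10^2 * 23 = 6*23 = 44
  -> A = 44
B = 23^9 mod 47  (bits of 9 = 1001)
  bit 0 = 1: r = r^2 * 23 mod 47 = 1^2 * 23 = 1*23 = 23
  bit 1 = 0: r = r^2 mod 47 = 23^2 = 12
  bit 2 = 0: r = r^2 mod 47 = 12^2 = 3
  bit 3 = 1: r = r^2 * 23 mod 47 = 3^2 * 23 = 9*23 = 19
  -> B = 19
s = B^a = 19^27 mod 47  (bits of 27 = 11011)
  bit 0 = 1: r = r^2 * 19 mod 47 = 1^2 * 19 = 1*19 = 19
  bit 1 = 1: r = r^2 * 19 mod 47 = 19^2 * 19 = 32*19 = 44
  bit 2 = 0: r = r^2 mod 47 = 44^2 = 9
  bit 3 = 1: r = r^2 * 19 mod 47 = 9^2 * 19 = 34*19 = 35
  bit 4 = 1: r = r^2 * 19 mod 47 = 35^2 * 19 = 3*19 = 10
  -> s = B^a = 10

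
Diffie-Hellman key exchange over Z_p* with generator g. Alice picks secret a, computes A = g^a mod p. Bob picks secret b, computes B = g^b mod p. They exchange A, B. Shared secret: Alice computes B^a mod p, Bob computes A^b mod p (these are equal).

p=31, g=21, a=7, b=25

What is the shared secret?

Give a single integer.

A = 21^7 mod 31  (bits of 7 = 111)
  bit 0 = 1: r = r^2 * 21 mod 31 = 1^2 * 21 = 1*21 = 21
  bit 1 = 1: r = r^2 * 21 mod 31 = 21^2 * 21 = 7*21 = 23
  bit 2 = 1: r = r^2 * 21 mod 31 = 23^2 * 21 = 2*21 = 11
  -> A = 11
B = 21^25 mod 31  (bits of 25 = 11001)
  bit 0 = 1: r = r^2 * 21 mod 31 = 1^2 * 21 = 1*21 = 21
  bit 1 = 1: r = r^2 * 21 mod 31 = 21^2 * 21 = 7*21 = 23
  bit 2 = 0: r = r^2 mod 31 = 23^2 = 2
  bit 3 = 0: r = r^2 mod 31 = 2^2 = 4
  bit 4 = 1: r = r^2 * 21 mod 31 = 4^2 * 21 = 16*21 = 26
  -> B = 26
s = B^a = 26^7 mod 31  (bits of 7 = 111)
  bit 0 = 1: r = r^2 * 26 mod 31 = 1^2 * 26 = 1*26 = 26
  bit 1 = 1: r = r^2 * 26 mod 31 = 26^2 * 26 = 25*26 = 30
  bit 2 = 1: r = r^2 * 26 mod 31 = 30^2 * 26 = 1*26 = 26
  -> s = B^a = 26

Answer: 26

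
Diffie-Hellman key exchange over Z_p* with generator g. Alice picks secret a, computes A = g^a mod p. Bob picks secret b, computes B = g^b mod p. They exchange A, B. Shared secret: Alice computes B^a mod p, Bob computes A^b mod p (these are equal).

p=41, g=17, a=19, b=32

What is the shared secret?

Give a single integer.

A = 17^19 mod 41  (bits of 19 = 10011)
  bit 0 = 1: r = r^2 * 17 mod 41 = 1^2 * 17 = 1*17 = 17
  bit 1 = 0: r = r^2 mod 41 = 17^2 = 2
  bit 2 = 0: r = r^2 mod 41 = 2^2 = 4
  bit 3 = 1: r = r^2 * 17 mod 41 = 4^2 * 17 = 16*17 = 26
  bit 4 = 1: r = r^2 * 17 mod 41 = 26^2 * 17 = 20*17 = 12
  -> A = 12
B = 17^32 mod 41  (bits of 32 = 100000)
  bit 0 = 1: r = r^2 * 17 mod 41 = 1^2 * 17 = 1*17 = 17
  bit 1 = 0: r = r^2 mod 41 = 17^2 = 2
  bit 2 = 0: r = r^2 mod 41 = 2^2 = 4
  bit 3 = 0: r = r^2 mod 41 = 4^2 = 16
  bit 4 = 0: r = r^2 mod 41 = 16^2 = 10
  bit 5 = 0: r = r^2 mod 41 = 10^2 = 18
  -> B = 18
s = B^a = 18^19 mod 41  (bits of 19 = 10011)
  bit 0 = 1: r = r^2 * 18 mod 41 = 1^2 * 18 = 1*18 = 18
  bit 1 = 0: r = r^2 mod 41 = 18^2 = 37
  bit 2 = 0: r = r^2 mod 41 = 37^2 = 16
  bit 3 = 1: r = r^2 * 18 mod 41 = 16^2 * 18 = 10*18 = 16
  bit 4 = 1: r = r^2 * 18 mod 41 = 16^2 * 18 = 10*18 = 16
  -> s = B^a = 16

Answer: 16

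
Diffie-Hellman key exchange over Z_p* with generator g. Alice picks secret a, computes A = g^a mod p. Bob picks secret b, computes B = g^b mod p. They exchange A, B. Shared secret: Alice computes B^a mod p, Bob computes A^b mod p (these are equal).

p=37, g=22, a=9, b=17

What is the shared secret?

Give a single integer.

A = 22^9 mod 37  (bits of 9 = 1001)
  bit 0 = 1: r = r^2 * 22 mod 37 = 1^2 * 22 = 1*22 = 22
  bit 1 = 0: r = r^2 mod 37 = 22^2 = 3
  bit 2 = 0: r = r^2 mod 37 = 3^2 = 9
  bit 3 = 1: r = r^2 * 22 mod 37 = 9^2 * 22 = 7*22 = 6
  -> A = 6
B = 22^17 mod 37  (bits of 17 = 10001)
  bit 0 = 1: r = r^2 * 22 mod 37 = 1^2 * 22 = 1*22 = 22
  bit 1 = 0: r = r^2 mod 37 = 22^2 = 3
  bit 2 = 0: r = r^2 mod 37 = 3^2 = 9
  bit 3 = 0: r = r^2 mod 37 = 9^2 = 7
  bit 4 = 1: r = r^2 * 22 mod 37 = 7^2 * 22 = 12*22 = 5
  -> B = 5
s = B^a = 5^9 mod 37  (bits of 9 = 1001)
  bit 0 = 1: r = r^2 * 5 mod 37 = 1^2 * 5 = 1*5 = 5
  bit 1 = 0: r = r^2 mod 37 = 5^2 = 25
  bit 2 = 0: r = r^2 mod 37 = 25^2 = 33
  bit 3 = 1: r = r^2 * 5 mod 37 = 33^2 * 5 = 16*5 = 6
  -> s = B^a = 6

Answer: 6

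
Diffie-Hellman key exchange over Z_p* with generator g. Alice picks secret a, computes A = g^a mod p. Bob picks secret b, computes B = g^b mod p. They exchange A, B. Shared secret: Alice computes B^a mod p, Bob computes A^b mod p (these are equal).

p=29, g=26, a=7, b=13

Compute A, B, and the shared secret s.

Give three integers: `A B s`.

A = 26^7 mod 29  (bits of 7 = 111)
  bit 0 = 1: r = r^2 * 26 mod 29 = 1^2 * 26 = 1*26 = 26
  bit 1 = 1: r = r^2 * 26 mod 29 = 26^2 * 26 = 9*26 = 2
  bit 2 = 1: r = r^2 * 26 mod 29 = 2^2 * 26 = 4*26 = 17
  -> A = 17
B = 26^13 mod 29  (bits of 13 = 1101)
  bit 0 = 1: r = r^2 * 26 mod 29 = 1^2 * 26 = 1*26 = 26
  bit 1 = 1: r = r^2 * 26 mod 29 = 26^2 * 26 = 9*26 = 2
  bit 2 = 0: r = r^2 mod 29 = 2^2 = 4
  bit 3 = 1: r = r^2 * 26 mod 29 = 4^2 * 26 = 16*26 = 10
  -> B = 10
s = B^a = 10^7 mod 29  (bits of 7 = 111)
  bit 0 = 1: r = r^2 * 10 mod 29 = 1^2 * 10 = 1*10 = 10
  bit 1 = 1: r = r^2 * 10 mod 29 = 10^2 * 10 = 13*10 = 14
  bit 2 = 1: r = r^2 * 10 mod 29 = 14^2 * 10 = 22*10 = 17
  -> s = B^a = 17

Answer: 17 10 17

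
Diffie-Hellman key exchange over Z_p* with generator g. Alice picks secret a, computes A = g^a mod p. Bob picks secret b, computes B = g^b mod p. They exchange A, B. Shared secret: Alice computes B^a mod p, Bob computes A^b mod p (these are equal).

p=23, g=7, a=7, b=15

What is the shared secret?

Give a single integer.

Answer: 19

Derivation:
A = 7^7 mod 23  (bits of 7 = 111)
  bit 0 = 1: r = r^2 * 7 mod 23 = 1^2 * 7 = 1*7 = 7
  bit 1 = 1: r = r^2 * 7 mod 23 = 7^2 * 7 = 3*7 = 21
  bit 2 = 1: r = r^2 * 7 mod 23 = 21^2 * 7 = 4*7 = 5
  -> A = 5
B = 7^15 mod 23  (bits of 15 = 1111)
  bit 0 = 1: r = r^2 * 7 mod 23 = 1^2 * 7 = 1*7 = 7
  bit 1 = 1: r = r^2 * 7 mod 23 = 7^2 * 7 = 3*7 = 21
  bit 2 = 1: r = r^2 * 7 mod 23 = 21^2 * 7 = 4*7 = 5
  bit 3 = 1: r = r^2 * 7 mod 23 = 5^2 * 7 = 2*7 = 14
  -> B = 14
s = B^a = 14^7 mod 23  (bits of 7 = 111)
  bit 0 = 1: r = r^2 * 14 mod 23 = 1^2 * 14 = 1*14 = 14
  bit 1 = 1: r = r^2 * 14 mod 23 = 14^2 * 14 = 12*14 = 7
  bit 2 = 1: r = r^2 * 14 mod 23 = 7^2 * 14 = 3*14 = 19
  -> s = B^a = 19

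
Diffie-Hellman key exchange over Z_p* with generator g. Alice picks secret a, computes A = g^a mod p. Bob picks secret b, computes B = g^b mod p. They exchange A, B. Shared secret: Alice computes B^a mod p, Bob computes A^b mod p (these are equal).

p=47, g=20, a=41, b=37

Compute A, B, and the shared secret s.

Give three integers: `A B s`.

Answer: 19 29 40

Derivation:
A = 20^41 mod 47  (bits of 41 = 101001)
  bit 0 = 1: r = r^2 * 20 mod 47 = 1^2 * 20 = 1*20 = 20
  bit 1 = 0: r = r^2 mod 47 = 20^2 = 24
  bit 2 = 1: r = r^2 * 20 mod 47 = 24^2 * 20 = 12*20 = 5
  bit 3 = 0: r = r^2 mod 47 = 5^2 = 25
  bit 4 = 0: r = r^2 mod 47 = 25^2 = 14
  bit 5 = 1: r = r^2 * 20 mod 47 = 14^2 * 20 = 8*20 = 19
  -> A = 19
B = 20^37 mod 47  (bits of 37 = 100101)
  bit 0 = 1: r = r^2 * 20 mod 47 = 1^2 * 20 = 1*20 = 20
  bit 1 = 0: r = r^2 mod 47 = 20^2 = 24
  bit 2 = 0: r = r^2 mod 47 = 24^2 = 12
  bit 3 = 1: r = r^2 * 20 mod 47 = 12^2 * 20 = 3*20 = 13
  bit 4 = 0: r = r^2 mod 47 = 13^2 = 28
  bit 5 = 1: r = r^2 * 20 mod 47 = 28^2 * 20 = 32*20 = 29
  -> B = 29
s = B^a = 29^41 mod 47  (bits of 41 = 101001)
  bit 0 = 1: r = r^2 * 29 mod 47 = 1^2 * 29 = 1*29 = 29
  bit 1 = 0: r = r^2 mod 47 = 29^2 = 42
  bit 2 = 1: r = r^2 * 29 mod 47 = 42^2 * 29 = 25*29 = 20
  bit 3 = 0: r = r^2 mod 47 = 20^2 = 24
  bit 4 = 0: r = r^2 mod 47 = 24^2 = 12
  bit 5 = 1: r = r^2 * 29 mod 47 = 12^2 * 29 = 3*29 = 40
  -> s = B^a = 40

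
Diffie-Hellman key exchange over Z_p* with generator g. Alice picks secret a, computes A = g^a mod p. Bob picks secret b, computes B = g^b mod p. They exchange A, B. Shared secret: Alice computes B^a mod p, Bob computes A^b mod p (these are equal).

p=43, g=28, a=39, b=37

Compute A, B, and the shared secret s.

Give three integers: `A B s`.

Answer: 2 26 39

Derivation:
A = 28^39 mod 43  (bits of 39 = 100111)
  bit 0 = 1: r = r^2 * 28 mod 43 = 1^2 * 28 = 1*28 = 28
  bit 1 = 0: r = r^2 mod 43 = 28^2 = 10
  bit 2 = 0: r = r^2 mod 43 = 10^2 = 14
  bit 3 = 1: r = r^2 * 28 mod 43 = 14^2 * 28 = 24*28 = 27
  bit 4 = 1: r = r^2 * 28 mod 43 = 27^2 * 28 = 41*28 = 30
  bit 5 = 1: r = r^2 * 28 mod 43 = 30^2 * 28 = 40*28 = 2
  -> A = 2
B = 28^37 mod 43  (bits of 37 = 100101)
  bit 0 = 1: r = r^2 * 28 mod 43 = 1^2 * 28 = 1*28 = 28
  bit 1 = 0: r = r^2 mod 43 = 28^2 = 10
  bit 2 = 0: r = r^2 mod 43 = 10^2 = 14
  bit 3 = 1: r = r^2 * 28 mod 43 = 14^2 * 28 = 24*28 = 27
  bit 4 = 0: r = r^2 mod 43 = 27^2 = 41
  bit 5 = 1: r = r^2 * 28 mod 43 = 41^2 * 28 = 4*28 = 26
  -> B = 26
s = B^a = 26^39 mod 43  (bits of 39 = 100111)
  bit 0 = 1: r = r^2 * 26 mod 43 = 1^2 * 26 = 1*26 = 26
  bit 1 = 0: r = r^2 mod 43 = 26^2 = 31
  bit 2 = 0: r = r^2 mod 43 = 31^2 = 15
  bit 3 = 1: r = r^2 * 26 mod 43 = 15^2 * 26 = 10*26 = 2
  bit 4 = 1: r = r^2 * 26 mod 43 = 2^2 * 26 = 4*26 = 18
  bit 5 = 1: r = r^2 * 26 mod 43 = 18^2 * 26 = 23*26 = 39
  -> s = B^a = 39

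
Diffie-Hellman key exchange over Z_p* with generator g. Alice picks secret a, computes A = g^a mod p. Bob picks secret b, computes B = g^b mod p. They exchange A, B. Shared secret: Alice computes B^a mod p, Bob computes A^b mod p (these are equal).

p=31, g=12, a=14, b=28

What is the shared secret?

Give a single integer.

A = 12^14 mod 31  (bits of 14 = 1110)
  bit 0 = 1: r = r^2 * 12 mod 31 = 1^2 * 12 = 1*12 = 12
  bit 1 = 1: r = r^2 * 12 mod 31 = 12^2 * 12 = 20*12 = 23
  bit 2 = 1: r = r^2 * 12 mod 31 = 23^2 * 12 = 2*12 = 24
  bit 3 = 0: r = r^2 mod 31 = 24^2 = 18
  -> A = 18
B = 12^28 mod 31  (bits of 28 = 11100)
  bit 0 = 1: r = r^2 * 12 mod 31 = 1^2 * 12 = 1*12 = 12
  bit 1 = 1: r = r^2 * 12 mod 31 = 12^2 * 12 = 20*12 = 23
  bit 2 = 1: r = r^2 * 12 mod 31 = 23^2 * 12 = 2*12 = 24
  bit 3 = 0: r = r^2 mod 31 = 24^2 = 18
  bit 4 = 0: r = r^2 mod 31 = 18^2 = 14
  -> B = 14
s = B^a = 14^14 mod 31  (bits of 14 = 1110)
  bit 0 = 1: r = r^2 * 14 mod 31 = 1^2 * 14 = 1*14 = 14
  bit 1 = 1: r = r^2 * 14 mod 31 = 14^2 * 14 = 10*14 = 16
  bit 2 = 1: r = r^2 * 14 mod 31 = 16^2 * 14 = 8*14 = 19
  bit 3 = 0: r = r^2 mod 31 = 19^2 = 20
  -> s = B^a = 20

Answer: 20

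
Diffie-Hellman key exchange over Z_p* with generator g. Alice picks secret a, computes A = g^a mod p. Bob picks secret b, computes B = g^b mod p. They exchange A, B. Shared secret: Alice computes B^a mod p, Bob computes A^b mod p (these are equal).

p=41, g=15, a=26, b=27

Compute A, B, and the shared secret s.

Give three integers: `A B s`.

A = 15^26 mod 41  (bits of 26 = 11010)
  bit 0 = 1: r = r^2 * 15 mod 41 = 1^2 * 15 = 1*15 = 15
  bit 1 = 1: r = r^2 * 15 mod 41 = 15^2 * 15 = 20*15 = 13
  bit 2 = 0: r = r^2 mod 41 = 13^2 = 5
  bit 3 = 1: r = r^2 * 15 mod 41 = 5^2 * 15 = 25*15 = 6
  bit 4 = 0: r = r^2 mod 41 = 6^2 = 36
  -> A = 36
B = 15^27 mod 41  (bits of 27 = 11011)
  bit 0 = 1: r = r^2 * 15 mod 41 = 1^2 * 15 = 1*15 = 15
  bit 1 = 1: r = r^2 * 15 mod 41 = 15^2 * 15 = 20*15 = 13
  bit 2 = 0: r = r^2 mod 41 = 13^2 = 5
  bit 3 = 1: r = r^2 * 15 mod 41 = 5^2 * 15 = 25*15 = 6
  bit 4 = 1: r = r^2 * 15 mod 41 = 6^2 * 15 = 36*15 = 7
  -> B = 7
s = B^a = 7^26 mod 41  (bits of 26 = 11010)
  bit 0 = 1: r = r^2 * 7 mod 41 = 1^2 * 7 = 1*7 = 7
  bit 1 = 1: r = r^2 * 7 mod 41 = 7^2 * 7 = 8*7 = 15
  bit 2 = 0: r = r^2 mod 41 = 15^2 = 20
  bit 3 = 1: r = r^2 * 7 mod 41 = 20^2 * 7 = 31*7 = 12
  bit 4 = 0: r = r^2 mod 41 = 12^2 = 21
  -> s = B^a = 21

Answer: 36 7 21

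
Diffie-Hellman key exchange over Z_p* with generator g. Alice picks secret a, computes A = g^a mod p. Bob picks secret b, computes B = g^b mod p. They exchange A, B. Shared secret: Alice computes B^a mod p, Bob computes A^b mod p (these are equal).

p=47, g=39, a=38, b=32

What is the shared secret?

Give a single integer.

Answer: 28

Derivation:
A = 39^38 mod 47  (bits of 38 = 100110)
  bit 0 = 1: r = r^2 * 39 mod 47 = 1^2 * 39 = 1*39 = 39
  bit 1 = 0: r = r^2 mod 47 = 39^2 = 17
  bit 2 = 0: r = r^2 mod 47 = 17^2 = 7
  bit 3 = 1: r = r^2 * 39 mod 47 = 7^2 * 39 = 2*39 = 31
  bit 4 = 1: r = r^2 * 39 mod 47 = 31^2 * 39 = 21*39 = 20
  bit 5 = 0: r = r^2 mod 47 = 20^2 = 24
  -> A = 24
B = 39^32 mod 47  (bits of 32 = 100000)
  bit 0 = 1: r = r^2 * 39 mod 47 = 1^2 * 39 = 1*39 = 39
  bit 1 = 0: r = r^2 mod 47 = 39^2 = 17
  bit 2 = 0: r = r^2 mod 47 = 17^2 = 7
  bit 3 = 0: r = r^2 mod 47 = 7^2 = 2
  bit 4 = 0: r = r^2 mod 47 = 2^2 = 4
  bit 5 = 0: r = r^2 mod 47 = 4^2 = 16
  -> B = 16
s = B^a = 16^38 mod 47  (bits of 38 = 100110)
  bit 0 = 1: r = r^2 * 16 mod 47 = 1^2 * 16 = 1*16 = 16
  bit 1 = 0: r = r^2 mod 47 = 16^2 = 21
  bit 2 = 0: r = r^2 mod 47 = 21^2 = 18
  bit 3 = 1: r = r^2 * 16 mod 47 = 18^2 * 16 = 42*16 = 14
  bit 4 = 1: r = r^2 * 16 mod 47 = 14^2 * 16 = 8*16 = 34
  bit 5 = 0: r = r^2 mod 47 = 34^2 = 28
  -> s = B^a = 28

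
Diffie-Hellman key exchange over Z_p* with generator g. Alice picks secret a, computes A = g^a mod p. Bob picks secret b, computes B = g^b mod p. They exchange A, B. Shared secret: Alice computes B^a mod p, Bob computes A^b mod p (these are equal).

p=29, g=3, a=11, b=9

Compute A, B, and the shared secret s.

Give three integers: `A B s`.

A = 3^11 mod 29  (bits of 11 = 1011)
  bit 0 = 1: r = r^2 * 3 mod 29 = 1^2 * 3 = 1*3 = 3
  bit 1 = 0: r = r^2 mod 29 = 3^2 = 9
  bit 2 = 1: r = r^2 * 3 mod 29 = 9^2 * 3 = 23*3 = 11
  bit 3 = 1: r = r^2 * 3 mod 29 = 11^2 * 3 = 5*3 = 15
  -> A = 15
B = 3^9 mod 29  (bits of 9 = 1001)
  bit 0 = 1: r = r^2 * 3 mod 29 = 1^2 * 3 = 1*3 = 3
  bit 1 = 0: r = r^2 mod 29 = 3^2 = 9
  bit 2 = 0: r = r^2 mod 29 = 9^2 = 23
  bit 3 = 1: r = r^2 * 3 mod 29 = 23^2 * 3 = 7*3 = 21
  -> B = 21
s = B^a = 21^11 mod 29  (bits of 11 = 1011)
  bit 0 = 1: r = r^2 * 21 mod 29 = 1^2 * 21 = 1*21 = 21
  bit 1 = 0: r = r^2 mod 29 = 21^2 = 6
  bit 2 = 1: r = r^2 * 21 mod 29 = 6^2 * 21 = 7*21 = 2
  bit 3 = 1: r = r^2 * 21 mod 29 = 2^2 * 21 = 4*21 = 26
  -> s = B^a = 26

Answer: 15 21 26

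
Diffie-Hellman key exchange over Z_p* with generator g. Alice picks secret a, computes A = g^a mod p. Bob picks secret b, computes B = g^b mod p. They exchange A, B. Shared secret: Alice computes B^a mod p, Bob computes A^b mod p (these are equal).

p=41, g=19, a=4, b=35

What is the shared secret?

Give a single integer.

Answer: 40

Derivation:
A = 19^4 mod 41  (bits of 4 = 100)
  bit 0 = 1: r = r^2 * 19 mod 41 = 1^2 * 19 = 1*19 = 19
  bit 1 = 0: r = r^2 mod 41 = 19^2 = 33
  bit 2 = 0: r = r^2 mod 41 = 33^2 = 23
  -> A = 23
B = 19^35 mod 41  (bits of 35 = 100011)
  bit 0 = 1: r = r^2 * 19 mod 41 = 1^2 * 19 = 1*19 = 19
  bit 1 = 0: r = r^2 mod 41 = 19^2 = 33
  bit 2 = 0: r = r^2 mod 41 = 33^2 = 23
  bit 3 = 0: r = r^2 mod 41 = 23^2 = 37
  bit 4 = 1: r = r^2 * 19 mod 41 = 37^2 * 19 = 16*19 = 17
  bit 5 = 1: r = r^2 * 19 mod 41 = 17^2 * 19 = 2*19 = 38
  -> B = 38
s = B^a = 38^4 mod 41  (bits of 4 = 100)
  bit 0 = 1: r = r^2 * 38 mod 41 = 1^2 * 38 = 1*38 = 38
  bit 1 = 0: r = r^2 mod 41 = 38^2 = 9
  bit 2 = 0: r = r^2 mod 41 = 9^2 = 40
  -> s = B^a = 40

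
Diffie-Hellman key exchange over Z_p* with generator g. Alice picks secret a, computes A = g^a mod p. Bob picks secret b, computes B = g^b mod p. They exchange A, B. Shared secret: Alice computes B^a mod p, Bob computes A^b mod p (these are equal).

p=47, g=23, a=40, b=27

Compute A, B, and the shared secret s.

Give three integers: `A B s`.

A = 23^40 mod 47  (bits of 40 = 101000)
  bit 0 = 1: r = r^2 * 23 mod 47 = 1^2 * 23 = 1*23 = 23
  bit 1 = 0: r = r^2 mod 47 = 23^2 = 12
  bit 2 = 1: r = r^2 * 23 mod 47 = 12^2 * 23 = 3*23 = 22
  bit 3 = 0: r = r^2 mod 47 = 22^2 = 14
  bit 4 = 0: r = r^2 mod 47 = 14^2 = 8
  bit 5 = 0: r = r^2 mod 47 = 8^2 = 17
  -> A = 17
B = 23^27 mod 47  (bits of 27 = 11011)
  bit 0 = 1: r = r^2 * 23 mod 47 = 1^2 * 23 = 1*23 = 23
  bit 1 = 1: r = r^2 * 23 mod 47 = 23^2 * 23 = 12*23 = 41
  bit 2 = 0: r = r^2 mod 47 = 41^2 = 36
  bit 3 = 1: r = r^2 * 23 mod 47 = 36^2 * 23 = 27*23 = 10
  bit 4 = 1: r = r^2 * 23 mod 47 = 10^2 * 23 = 6*23 = 44
  -> B = 44
s = B^a = 44^40 mod 47  (bits of 40 = 101000)
  bit 0 = 1: r = r^2 * 44 mod 47 = 1^2 * 44 = 1*44 = 44
  bit 1 = 0: r = r^2 mod 47 = 44^2 = 9
  bit 2 = 1: r = r^2 * 44 mod 47 = 9^2 * 44 = 34*44 = 39
  bit 3 = 0: r = r^2 mod 47 = 39^2 = 17
  bit 4 = 0: r = r^2 mod 47 = 17^2 = 7
  bit 5 = 0: r = r^2 mod 47 = 7^2 = 2
  -> s = B^a = 2

Answer: 17 44 2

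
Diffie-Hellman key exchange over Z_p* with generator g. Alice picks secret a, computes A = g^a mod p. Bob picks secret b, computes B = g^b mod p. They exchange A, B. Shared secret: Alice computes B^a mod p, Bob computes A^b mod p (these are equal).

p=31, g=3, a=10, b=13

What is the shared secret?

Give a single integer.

Answer: 25

Derivation:
A = 3^10 mod 31  (bits of 10 = 1010)
  bit 0 = 1: r = r^2 * 3 mod 31 = 1^2 * 3 = 1*3 = 3
  bit 1 = 0: r = r^2 mod 31 = 3^2 = 9
  bit 2 = 1: r = r^2 * 3 mod 31 = 9^2 * 3 = 19*3 = 26
  bit 3 = 0: r = r^2 mod 31 = 26^2 = 25
  -> A = 25
B = 3^13 mod 31  (bits of 13 = 1101)
  bit 0 = 1: r = r^2 * 3 mod 31 = 1^2 * 3 = 1*3 = 3
  bit 1 = 1: r = r^2 * 3 mod 31 = 3^2 * 3 = 9*3 = 27
  bit 2 = 0: r = r^2 mod 31 = 27^2 = 16
  bit 3 = 1: r = r^2 * 3 mod 31 = 16^2 * 3 = 8*3 = 24
  -> B = 24
s = B^a = 24^10 mod 31  (bits of 10 = 1010)
  bit 0 = 1: r = r^2 * 24 mod 31 = 1^2 * 24 = 1*24 = 24
  bit 1 = 0: r = r^2 mod 31 = 24^2 = 18
  bit 2 = 1: r = r^2 * 24 mod 31 = 18^2 * 24 = 14*24 = 26
  bit 3 = 0: r = r^2 mod 31 = 26^2 = 25
  -> s = B^a = 25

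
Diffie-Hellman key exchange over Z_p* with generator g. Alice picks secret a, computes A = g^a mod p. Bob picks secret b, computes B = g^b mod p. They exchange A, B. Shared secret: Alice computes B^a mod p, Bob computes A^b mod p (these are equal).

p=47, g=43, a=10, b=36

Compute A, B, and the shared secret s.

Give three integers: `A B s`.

Answer: 6 8 34

Derivation:
A = 43^10 mod 47  (bits of 10 = 1010)
  bit 0 = 1: r = r^2 * 43 mod 47 = 1^2 * 43 = 1*43 = 43
  bit 1 = 0: r = r^2 mod 47 = 43^2 = 16
  bit 2 = 1: r = r^2 * 43 mod 47 = 16^2 * 43 = 21*43 = 10
  bit 3 = 0: r = r^2 mod 47 = 10^2 = 6
  -> A = 6
B = 43^36 mod 47  (bits of 36 = 100100)
  bit 0 = 1: r = r^2 * 43 mod 47 = 1^2 * 43 = 1*43 = 43
  bit 1 = 0: r = r^2 mod 47 = 43^2 = 16
  bit 2 = 0: r = r^2 mod 47 = 16^2 = 21
  bit 3 = 1: r = r^2 * 43 mod 47 = 21^2 * 43 = 18*43 = 22
  bit 4 = 0: r = r^2 mod 47 = 22^2 = 14
  bit 5 = 0: r = r^2 mod 47 = 14^2 = 8
  -> B = 8
s = B^a = 8^10 mod 47  (bits of 10 = 1010)
  bit 0 = 1: r = r^2 * 8 mod 47 = 1^2 * 8 = 1*8 = 8
  bit 1 = 0: r = r^2 mod 47 = 8^2 = 17
  bit 2 = 1: r = r^2 * 8 mod 47 = 17^2 * 8 = 7*8 = 9
  bit 3 = 0: r = r^2 mod 47 = 9^2 = 34
  -> s = B^a = 34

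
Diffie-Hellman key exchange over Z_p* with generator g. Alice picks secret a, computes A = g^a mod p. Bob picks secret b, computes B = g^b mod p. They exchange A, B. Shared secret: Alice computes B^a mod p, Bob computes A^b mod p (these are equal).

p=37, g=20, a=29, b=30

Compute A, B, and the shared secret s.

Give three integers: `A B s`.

Answer: 32 11 27

Derivation:
A = 20^29 mod 37  (bits of 29 = 11101)
  bit 0 = 1: r = r^2 * 20 mod 37 = 1^2 * 20 = 1*20 = 20
  bit 1 = 1: r = r^2 * 20 mod 37 = 20^2 * 20 = 30*20 = 8
  bit 2 = 1: r = r^2 * 20 mod 37 = 8^2 * 20 = 27*20 = 22
  bit 3 = 0: r = r^2 mod 37 = 22^2 = 3
  bit 4 = 1: r = r^2 * 20 mod 37 = 3^2 * 20 = 9*20 = 32
  -> A = 32
B = 20^30 mod 37  (bits of 30 = 11110)
  bit 0 = 1: r = r^2 * 20 mod 37 = 1^2 * 20 = 1*20 = 20
  bit 1 = 1: r = r^2 * 20 mod 37 = 20^2 * 20 = 30*20 = 8
  bit 2 = 1: r = r^2 * 20 mod 37 = 8^2 * 20 = 27*20 = 22
  bit 3 = 1: r = r^2 * 20 mod 37 = 22^2 * 20 = 3*20 = 23
  bit 4 = 0: r = r^2 mod 37 = 23^2 = 11
  -> B = 11
s = B^a = 11^29 mod 37  (bits of 29 = 11101)
  bit 0 = 1: r = r^2 * 11 mod 37 = 1^2 * 11 = 1*11 = 11
  bit 1 = 1: r = r^2 * 11 mod 37 = 11^2 * 11 = 10*11 = 36
  bit 2 = 1: r = r^2 * 11 mod 37 = 36^2 * 11 = 1*11 = 11
  bit 3 = 0: r = r^2 mod 37 = 11^2 = 10
  bit 4 = 1: r = r^2 * 11 mod 37 = 10^2 * 11 = 26*11 = 27
  -> s = B^a = 27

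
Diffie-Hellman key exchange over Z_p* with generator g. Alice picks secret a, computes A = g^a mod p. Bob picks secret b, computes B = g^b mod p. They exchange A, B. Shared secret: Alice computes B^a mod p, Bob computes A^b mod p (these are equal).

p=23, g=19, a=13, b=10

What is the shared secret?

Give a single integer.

Answer: 13

Derivation:
A = 19^13 mod 23  (bits of 13 = 1101)
  bit 0 = 1: r = r^2 * 19 mod 23 = 1^2 * 19 = 1*19 = 19
  bit 1 = 1: r = r^2 * 19 mod 23 = 19^2 * 19 = 16*19 = 5
  bit 2 = 0: r = r^2 mod 23 = 5^2 = 2
  bit 3 = 1: r = r^2 * 19 mod 23 = 2^2 * 19 = 4*19 = 7
  -> A = 7
B = 19^10 mod 23  (bits of 10 = 1010)
  bit 0 = 1: r = r^2 * 19 mod 23 = 1^2 * 19 = 1*19 = 19
  bit 1 = 0: r = r^2 mod 23 = 19^2 = 16
  bit 2 = 1: r = r^2 * 19 mod 23 = 16^2 * 19 = 3*19 = 11
  bit 3 = 0: r = r^2 mod 23 = 11^2 = 6
  -> B = 6
s = B^a = 6^13 mod 23  (bits of 13 = 1101)
  bit 0 = 1: r = r^2 * 6 mod 23 = 1^2 * 6 = 1*6 = 6
  bit 1 = 1: r = r^2 * 6 mod 23 = 6^2 * 6 = 13*6 = 9
  bit 2 = 0: r = r^2 mod 23 = 9^2 = 12
  bit 3 = 1: r = r^2 * 6 mod 23 = 12^2 * 6 = 6*6 = 13
  -> s = B^a = 13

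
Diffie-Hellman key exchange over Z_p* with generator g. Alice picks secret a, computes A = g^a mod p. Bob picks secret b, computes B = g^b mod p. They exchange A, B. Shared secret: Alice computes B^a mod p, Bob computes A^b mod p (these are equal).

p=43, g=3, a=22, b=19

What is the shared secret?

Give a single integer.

Answer: 24

Derivation:
A = 3^22 mod 43  (bits of 22 = 10110)
  bit 0 = 1: r = r^2 * 3 mod 43 = 1^2 * 3 = 1*3 = 3
  bit 1 = 0: r = r^2 mod 43 = 3^2 = 9
  bit 2 = 1: r = r^2 * 3 mod 43 = 9^2 * 3 = 38*3 = 28
  bit 3 = 1: r = r^2 * 3 mod 43 = 28^2 * 3 = 10*3 = 30
  bit 4 = 0: r = r^2 mod 43 = 30^2 = 40
  -> A = 40
B = 3^19 mod 43  (bits of 19 = 10011)
  bit 0 = 1: r = r^2 * 3 mod 43 = 1^2 * 3 = 1*3 = 3
  bit 1 = 0: r = r^2 mod 43 = 3^2 = 9
  bit 2 = 0: r = r^2 mod 43 = 9^2 = 38
  bit 3 = 1: r = r^2 * 3 mod 43 = 38^2 * 3 = 25*3 = 32
  bit 4 = 1: r = r^2 * 3 mod 43 = 32^2 * 3 = 35*3 = 19
  -> B = 19
s = B^a = 19^22 mod 43  (bits of 22 = 10110)
  bit 0 = 1: r = r^2 * 19 mod 43 = 1^2 * 19 = 1*19 = 19
  bit 1 = 0: r = r^2 mod 43 = 19^2 = 17
  bit 2 = 1: r = r^2 * 19 mod 43 = 17^2 * 19 = 31*19 = 30
  bit 3 = 1: r = r^2 * 19 mod 43 = 30^2 * 19 = 40*19 = 29
  bit 4 = 0: r = r^2 mod 43 = 29^2 = 24
  -> s = B^a = 24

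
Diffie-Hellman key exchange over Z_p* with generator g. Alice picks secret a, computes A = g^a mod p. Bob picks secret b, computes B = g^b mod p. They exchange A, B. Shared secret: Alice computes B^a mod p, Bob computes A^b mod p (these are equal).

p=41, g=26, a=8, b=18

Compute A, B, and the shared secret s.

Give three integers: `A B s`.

A = 26^8 mod 41  (bits of 8 = 1000)
  bit 0 = 1: r = r^2 * 26 mod 41 = 1^2 * 26 = 1*26 = 26
  bit 1 = 0: r = r^2 mod 41 = 26^2 = 20
  bit 2 = 0: r = r^2 mod 41 = 20^2 = 31
  bit 3 = 0: r = r^2 mod 41 = 31^2 = 18
  -> A = 18
B = 26^18 mod 41  (bits of 18 = 10010)
  bit 0 = 1: r = r^2 * 26 mod 41 = 1^2 * 26 = 1*26 = 26
  bit 1 = 0: r = r^2 mod 41 = 26^2 = 20
  bit 2 = 0: r = r^2 mod 41 = 20^2 = 31
  bit 3 = 1: r = r^2 * 26 mod 41 = 31^2 * 26 = 18*26 = 17
  bit 4 = 0: r = r^2 mod 41 = 17^2 = 2
  -> B = 2
s = B^a = 2^8 mod 41  (bits of 8 = 1000)
  bit 0 = 1: r = r^2 * 2 mod 41 = 1^2 * 2 = 1*2 = 2
  bit 1 = 0: r = r^2 mod 41 = 2^2 = 4
  bit 2 = 0: r = r^2 mod 41 = 4^2 = 16
  bit 3 = 0: r = r^2 mod 41 = 16^2 = 10
  -> s = B^a = 10

Answer: 18 2 10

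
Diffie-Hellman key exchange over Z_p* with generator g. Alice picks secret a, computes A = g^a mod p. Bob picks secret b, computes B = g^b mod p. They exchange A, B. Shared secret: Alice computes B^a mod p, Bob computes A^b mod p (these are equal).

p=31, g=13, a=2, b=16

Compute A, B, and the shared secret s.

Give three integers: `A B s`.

Answer: 14 18 14

Derivation:
A = 13^2 mod 31  (bits of 2 = 10)
  bit 0 = 1: r = r^2 * 13 mod 31 = 1^2 * 13 = 1*13 = 13
  bit 1 = 0: r = r^2 mod 31 = 13^2 = 14
  -> A = 14
B = 13^16 mod 31  (bits of 16 = 10000)
  bit 0 = 1: r = r^2 * 13 mod 31 = 1^2 * 13 = 1*13 = 13
  bit 1 = 0: r = r^2 mod 31 = 13^2 = 14
  bit 2 = 0: r = r^2 mod 31 = 14^2 = 10
  bit 3 = 0: r = r^2 mod 31 = 10^2 = 7
  bit 4 = 0: r = r^2 mod 31 = 7^2 = 18
  -> B = 18
s = B^a = 18^2 mod 31  (bits of 2 = 10)
  bit 0 = 1: r = r^2 * 18 mod 31 = 1^2 * 18 = 1*18 = 18
  bit 1 = 0: r = r^2 mod 31 = 18^2 = 14
  -> s = B^a = 14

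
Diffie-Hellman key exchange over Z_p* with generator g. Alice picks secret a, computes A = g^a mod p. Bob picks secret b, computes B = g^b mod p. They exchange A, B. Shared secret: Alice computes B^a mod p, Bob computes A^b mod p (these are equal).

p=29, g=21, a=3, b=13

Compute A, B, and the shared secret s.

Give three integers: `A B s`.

A = 21^3 mod 29  (bits of 3 = 11)
  bit 0 = 1: r = r^2 * 21 mod 29 = 1^2 * 21 = 1*21 = 21
  bit 1 = 1: r = r^2 * 21 mod 29 = 21^2 * 21 = 6*21 = 10
  -> A = 10
B = 21^13 mod 29  (bits of 13 = 1101)
  bit 0 = 1: r = r^2 * 21 mod 29 = 1^2 * 21 = 1*21 = 21
  bit 1 = 1: r = r^2 * 21 mod 29 = 21^2 * 21 = 6*21 = 10
  bit 2 = 0: r = r^2 mod 29 = 10^2 = 13
  bit 3 = 1: r = r^2 * 21 mod 29 = 13^2 * 21 = 24*21 = 11
  -> B = 11
s = B^a = 11^3 mod 29  (bits of 3 = 11)
  bit 0 = 1: r = r^2 * 11 mod 29 = 1^2 * 11 = 1*11 = 11
  bit 1 = 1: r = r^2 * 11 mod 29 = 11^2 * 11 = 5*11 = 26
  -> s = B^a = 26

Answer: 10 11 26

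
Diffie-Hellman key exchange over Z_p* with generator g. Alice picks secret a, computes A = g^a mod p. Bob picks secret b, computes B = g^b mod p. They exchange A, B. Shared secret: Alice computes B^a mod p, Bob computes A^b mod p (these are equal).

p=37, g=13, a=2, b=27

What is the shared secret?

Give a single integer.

A = 13^2 mod 37  (bits of 2 = 10)
  bit 0 = 1: r = r^2 * 13 mod 37 = 1^2 * 13 = 1*13 = 13
  bit 1 = 0: r = r^2 mod 37 = 13^2 = 21
  -> A = 21
B = 13^27 mod 37  (bits of 27 = 11011)
  bit 0 = 1: r = r^2 * 13 mod 37 = 1^2 * 13 = 1*13 = 13
  bit 1 = 1: r = r^2 * 13 mod 37 = 13^2 * 13 = 21*13 = 14
  bit 2 = 0: r = r^2 mod 37 = 14^2 = 11
  bit 3 = 1: r = r^2 * 13 mod 37 = 11^2 * 13 = 10*13 = 19
  bit 4 = 1: r = r^2 * 13 mod 37 = 19^2 * 13 = 28*13 = 31
  -> B = 31
s = B^a = 31^2 mod 37  (bits of 2 = 10)
  bit 0 = 1: r = r^2 * 31 mod 37 = 1^2 * 31 = 1*31 = 31
  bit 1 = 0: r = r^2 mod 37 = 31^2 = 36
  -> s = B^a = 36

Answer: 36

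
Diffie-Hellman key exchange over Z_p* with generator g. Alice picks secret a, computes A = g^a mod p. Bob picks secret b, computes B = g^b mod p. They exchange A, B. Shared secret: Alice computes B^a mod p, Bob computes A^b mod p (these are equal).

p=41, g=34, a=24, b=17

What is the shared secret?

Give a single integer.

Answer: 37

Derivation:
A = 34^24 mod 41  (bits of 24 = 11000)
  bit 0 = 1: r = r^2 * 34 mod 41 = 1^2 * 34 = 1*34 = 34
  bit 1 = 1: r = r^2 * 34 mod 41 = 34^2 * 34 = 8*34 = 26
  bit 2 = 0: r = r^2 mod 41 = 26^2 = 20
  bit 3 = 0: r = r^2 mod 41 = 20^2 = 31
  bit 4 = 0: r = r^2 mod 41 = 31^2 = 18
  -> A = 18
B = 34^17 mod 41  (bits of 17 = 10001)
  bit 0 = 1: r = r^2 * 34 mod 41 = 1^2 * 34 = 1*34 = 34
  bit 1 = 0: r = r^2 mod 41 = 34^2 = 8
  bit 2 = 0: r = r^2 mod 41 = 8^2 = 23
  bit 3 = 0: r = r^2 mod 41 = 23^2 = 37
  bit 4 = 1: r = r^2 * 34 mod 41 = 37^2 * 34 = 16*34 = 11
  -> B = 11
s = B^a = 11^24 mod 41  (bits of 24 = 11000)
  bit 0 = 1: r = r^2 * 11 mod 41 = 1^2 * 11 = 1*11 = 11
  bit 1 = 1: r = r^2 * 11 mod 41 = 11^2 * 11 = 39*11 = 19
  bit 2 = 0: r = r^2 mod 41 = 19^2 = 33
  bit 3 = 0: r = r^2 mod 41 = 33^2 = 23
  bit 4 = 0: r = r^2 mod 41 = 23^2 = 37
  -> s = B^a = 37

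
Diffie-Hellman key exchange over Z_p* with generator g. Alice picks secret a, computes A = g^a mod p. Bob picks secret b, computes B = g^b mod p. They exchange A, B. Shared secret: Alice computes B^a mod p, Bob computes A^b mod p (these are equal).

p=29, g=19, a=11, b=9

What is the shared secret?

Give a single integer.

Answer: 10

Derivation:
A = 19^11 mod 29  (bits of 11 = 1011)
  bit 0 = 1: r = r^2 * 19 mod 29 = 1^2 * 19 = 1*19 = 19
  bit 1 = 0: r = r^2 mod 29 = 19^2 = 13
  bit 2 = 1: r = r^2 * 19 mod 29 = 13^2 * 19 = 24*19 = 21
  bit 3 = 1: r = r^2 * 19 mod 29 = 21^2 * 19 = 6*19 = 27
  -> A = 27
B = 19^9 mod 29  (bits of 9 = 1001)
  bit 0 = 1: r = r^2 * 19 mod 29 = 1^2 * 19 = 1*19 = 19
  bit 1 = 0: r = r^2 mod 29 = 19^2 = 13
  bit 2 = 0: r = r^2 mod 29 = 13^2 = 24
  bit 3 = 1: r = r^2 * 19 mod 29 = 24^2 * 19 = 25*19 = 11
  -> B = 11
s = B^a = 11^11 mod 29  (bits of 11 = 1011)
  bit 0 = 1: r = r^2 * 11 mod 29 = 1^2 * 11 = 1*11 = 11
  bit 1 = 0: r = r^2 mod 29 = 11^2 = 5
  bit 2 = 1: r = r^2 * 11 mod 29 = 5^2 * 11 = 25*11 = 14
  bit 3 = 1: r = r^2 * 11 mod 29 = 14^2 * 11 = 22*11 = 10
  -> s = B^a = 10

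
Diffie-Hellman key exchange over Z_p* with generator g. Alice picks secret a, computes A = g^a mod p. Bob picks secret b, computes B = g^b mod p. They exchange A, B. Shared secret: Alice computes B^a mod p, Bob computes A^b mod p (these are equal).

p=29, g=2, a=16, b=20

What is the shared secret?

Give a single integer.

Answer: 7

Derivation:
A = 2^16 mod 29  (bits of 16 = 10000)
  bit 0 = 1: r = r^2 * 2 mod 29 = 1^2 * 2 = 1*2 = 2
  bit 1 = 0: r = r^2 mod 29 = 2^2 = 4
  bit 2 = 0: r = r^2 mod 29 = 4^2 = 16
  bit 3 = 0: r = r^2 mod 29 = 16^2 = 24
  bit 4 = 0: r = r^2 mod 29 = 24^2 = 25
  -> A = 25
B = 2^20 mod 29  (bits of 20 = 10100)
  bit 0 = 1: r = r^2 * 2 mod 29 = 1^2 * 2 = 1*2 = 2
  bit 1 = 0: r = r^2 mod 29 = 2^2 = 4
  bit 2 = 1: r = r^2 * 2 mod 29 = 4^2 * 2 = 16*2 = 3
  bit 3 = 0: r = r^2 mod 29 = 3^2 = 9
  bit 4 = 0: r = r^2 mod 29 = 9^2 = 23
  -> B = 23
s = B^a = 23^16 mod 29  (bits of 16 = 10000)
  bit 0 = 1: r = r^2 * 23 mod 29 = 1^2 * 23 = 1*23 = 23
  bit 1 = 0: r = r^2 mod 29 = 23^2 = 7
  bit 2 = 0: r = r^2 mod 29 = 7^2 = 20
  bit 3 = 0: r = r^2 mod 29 = 20^2 = 23
  bit 4 = 0: r = r^2 mod 29 = 23^2 = 7
  -> s = B^a = 7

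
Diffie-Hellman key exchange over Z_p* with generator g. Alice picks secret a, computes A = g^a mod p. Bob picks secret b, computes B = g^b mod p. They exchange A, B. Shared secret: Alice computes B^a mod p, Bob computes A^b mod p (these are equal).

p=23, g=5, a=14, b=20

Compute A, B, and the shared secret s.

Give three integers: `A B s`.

Answer: 13 12 3

Derivation:
A = 5^14 mod 23  (bits of 14 = 1110)
  bit 0 = 1: r = r^2 * 5 mod 23 = 1^2 * 5 = 1*5 = 5
  bit 1 = 1: r = r^2 * 5 mod 23 = 5^2 * 5 = 2*5 = 10
  bit 2 = 1: r = r^2 * 5 mod 23 = 10^2 * 5 = 8*5 = 17
  bit 3 = 0: r = r^2 mod 23 = 17^2 = 13
  -> A = 13
B = 5^20 mod 23  (bits of 20 = 10100)
  bit 0 = 1: r = r^2 * 5 mod 23 = 1^2 * 5 = 1*5 = 5
  bit 1 = 0: r = r^2 mod 23 = 5^2 = 2
  bit 2 = 1: r = r^2 * 5 mod 23 = 2^2 * 5 = 4*5 = 20
  bit 3 = 0: r = r^2 mod 23 = 20^2 = 9
  bit 4 = 0: r = r^2 mod 23 = 9^2 = 12
  -> B = 12
s = B^a = 12^14 mod 23  (bits of 14 = 1110)
  bit 0 = 1: r = r^2 * 12 mod 23 = 1^2 * 12 = 1*12 = 12
  bit 1 = 1: r = r^2 * 12 mod 23 = 12^2 * 12 = 6*12 = 3
  bit 2 = 1: r = r^2 * 12 mod 23 = 3^2 * 12 = 9*12 = 16
  bit 3 = 0: r = r^2 mod 23 = 16^2 = 3
  -> s = B^a = 3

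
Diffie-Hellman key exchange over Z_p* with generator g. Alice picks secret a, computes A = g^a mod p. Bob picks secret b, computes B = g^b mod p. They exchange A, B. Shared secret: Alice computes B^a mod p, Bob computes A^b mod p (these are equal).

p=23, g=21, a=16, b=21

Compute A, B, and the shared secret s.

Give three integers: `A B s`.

A = 21^16 mod 23  (bits of 16 = 10000)
  bit 0 = 1: r = r^2 * 21 mod 23 = 1^2 * 21 = 1*21 = 21
  bit 1 = 0: r = r^2 mod 23 = 21^2 = 4
  bit 2 = 0: r = r^2 mod 23 = 4^2 = 16
  bit 3 = 0: r = r^2 mod 23 = 16^2 = 3
  bit 4 = 0: r = r^2 mod 23 = 3^2 = 9
  -> A = 9
B = 21^21 mod 23  (bits of 21 = 10101)
  bit 0 = 1: r = r^2 * 21 mod 23 = 1^2 * 21 = 1*21 = 21
  bit 1 = 0: r = r^2 mod 23 = 21^2 = 4
  bit 2 = 1: r = r^2 * 21 mod 23 = 4^2 * 21 = 16*21 = 14
  bit 3 = 0: r = r^2 mod 23 = 14^2 = 12
  bit 4 = 1: r = r^2 * 21 mod 23 = 12^2 * 21 = 6*21 = 11
  -> B = 11
s = B^a = 11^16 mod 23  (bits of 16 = 10000)
  bit 0 = 1: r = r^2 * 11 mod 23 = 1^2 * 11 = 1*11 = 11
  bit 1 = 0: r = r^2 mod 23 = 11^2 = 6
  bit 2 = 0: r = r^2 mod 23 = 6^2 = 13
  bit 3 = 0: r = r^2 mod 23 = 13^2 = 8
  bit 4 = 0: r = r^2 mod 23 = 8^2 = 18
  -> s = B^a = 18

Answer: 9 11 18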